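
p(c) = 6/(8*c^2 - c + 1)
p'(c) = 6*(1 - 16*c)/(8*c^2 - c + 1)^2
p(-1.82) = 0.20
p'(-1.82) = 0.21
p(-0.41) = 2.18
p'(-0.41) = 5.98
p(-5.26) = 0.03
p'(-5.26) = 0.01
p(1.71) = 0.26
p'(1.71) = -0.31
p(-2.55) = 0.11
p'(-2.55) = 0.08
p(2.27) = 0.15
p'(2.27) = -0.13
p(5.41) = 0.03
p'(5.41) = -0.01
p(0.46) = 2.69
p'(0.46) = -7.65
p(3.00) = 0.09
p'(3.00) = -0.06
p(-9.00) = 0.01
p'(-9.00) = 0.00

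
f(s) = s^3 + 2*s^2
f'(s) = 3*s^2 + 4*s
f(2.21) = 20.56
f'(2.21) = 23.49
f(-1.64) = 0.97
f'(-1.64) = 1.51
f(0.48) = 0.57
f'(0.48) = 2.61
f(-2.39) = -2.23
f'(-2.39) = 7.58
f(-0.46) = 0.33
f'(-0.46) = -1.21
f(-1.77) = 0.72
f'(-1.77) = 2.32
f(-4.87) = -68.07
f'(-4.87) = 51.67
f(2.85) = 39.39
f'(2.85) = 35.77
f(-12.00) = -1440.00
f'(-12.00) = 384.00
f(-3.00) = -9.00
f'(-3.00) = 15.00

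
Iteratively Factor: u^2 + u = (u + 1)*(u)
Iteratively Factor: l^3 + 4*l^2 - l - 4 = (l - 1)*(l^2 + 5*l + 4) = (l - 1)*(l + 4)*(l + 1)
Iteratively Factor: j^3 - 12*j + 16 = (j - 2)*(j^2 + 2*j - 8) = (j - 2)^2*(j + 4)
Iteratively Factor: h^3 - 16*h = (h + 4)*(h^2 - 4*h) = h*(h + 4)*(h - 4)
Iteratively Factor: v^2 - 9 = (v - 3)*(v + 3)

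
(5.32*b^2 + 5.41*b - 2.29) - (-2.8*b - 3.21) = 5.32*b^2 + 8.21*b + 0.92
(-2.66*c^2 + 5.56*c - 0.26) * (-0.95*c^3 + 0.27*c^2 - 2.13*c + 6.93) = 2.527*c^5 - 6.0002*c^4 + 7.414*c^3 - 30.3468*c^2 + 39.0846*c - 1.8018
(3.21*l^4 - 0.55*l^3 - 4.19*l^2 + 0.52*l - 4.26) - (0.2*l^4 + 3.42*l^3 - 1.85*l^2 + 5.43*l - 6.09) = 3.01*l^4 - 3.97*l^3 - 2.34*l^2 - 4.91*l + 1.83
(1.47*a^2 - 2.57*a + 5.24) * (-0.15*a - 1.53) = -0.2205*a^3 - 1.8636*a^2 + 3.1461*a - 8.0172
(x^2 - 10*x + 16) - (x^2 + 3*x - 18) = 34 - 13*x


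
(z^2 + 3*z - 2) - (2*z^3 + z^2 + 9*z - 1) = -2*z^3 - 6*z - 1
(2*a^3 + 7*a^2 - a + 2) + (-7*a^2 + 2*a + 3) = 2*a^3 + a + 5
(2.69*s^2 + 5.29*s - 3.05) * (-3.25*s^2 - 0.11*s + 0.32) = -8.7425*s^4 - 17.4884*s^3 + 10.1914*s^2 + 2.0283*s - 0.976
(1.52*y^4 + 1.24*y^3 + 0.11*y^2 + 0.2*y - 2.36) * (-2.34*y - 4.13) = -3.5568*y^5 - 9.1792*y^4 - 5.3786*y^3 - 0.9223*y^2 + 4.6964*y + 9.7468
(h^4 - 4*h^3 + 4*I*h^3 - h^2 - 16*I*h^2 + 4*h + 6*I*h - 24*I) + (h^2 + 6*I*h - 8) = h^4 - 4*h^3 + 4*I*h^3 - 16*I*h^2 + 4*h + 12*I*h - 8 - 24*I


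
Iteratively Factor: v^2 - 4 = (v + 2)*(v - 2)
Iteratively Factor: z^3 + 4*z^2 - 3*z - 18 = (z + 3)*(z^2 + z - 6) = (z - 2)*(z + 3)*(z + 3)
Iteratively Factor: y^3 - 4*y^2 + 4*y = (y - 2)*(y^2 - 2*y) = y*(y - 2)*(y - 2)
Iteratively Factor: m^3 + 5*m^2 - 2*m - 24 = (m + 3)*(m^2 + 2*m - 8) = (m - 2)*(m + 3)*(m + 4)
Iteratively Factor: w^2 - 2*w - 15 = (w - 5)*(w + 3)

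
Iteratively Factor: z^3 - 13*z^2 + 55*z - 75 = (z - 3)*(z^2 - 10*z + 25) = (z - 5)*(z - 3)*(z - 5)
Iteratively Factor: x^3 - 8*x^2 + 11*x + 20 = (x - 5)*(x^2 - 3*x - 4) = (x - 5)*(x + 1)*(x - 4)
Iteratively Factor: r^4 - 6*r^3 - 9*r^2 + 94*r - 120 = (r - 3)*(r^3 - 3*r^2 - 18*r + 40) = (r - 5)*(r - 3)*(r^2 + 2*r - 8) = (r - 5)*(r - 3)*(r - 2)*(r + 4)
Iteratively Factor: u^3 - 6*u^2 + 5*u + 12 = (u - 3)*(u^2 - 3*u - 4) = (u - 3)*(u + 1)*(u - 4)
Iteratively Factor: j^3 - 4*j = (j + 2)*(j^2 - 2*j) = j*(j + 2)*(j - 2)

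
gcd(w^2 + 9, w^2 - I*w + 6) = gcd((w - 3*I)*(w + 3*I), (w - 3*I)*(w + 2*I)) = w - 3*I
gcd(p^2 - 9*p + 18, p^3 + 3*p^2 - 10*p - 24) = p - 3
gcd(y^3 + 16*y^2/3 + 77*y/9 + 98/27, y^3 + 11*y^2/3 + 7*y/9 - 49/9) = y^2 + 14*y/3 + 49/9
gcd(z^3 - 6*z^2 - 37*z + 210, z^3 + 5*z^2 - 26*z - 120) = z^2 + z - 30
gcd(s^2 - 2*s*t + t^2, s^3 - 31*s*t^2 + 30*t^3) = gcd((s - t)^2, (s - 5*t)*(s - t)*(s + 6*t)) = s - t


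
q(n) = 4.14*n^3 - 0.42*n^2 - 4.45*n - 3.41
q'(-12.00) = 1794.11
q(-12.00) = -7164.41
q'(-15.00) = 2802.65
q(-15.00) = -14003.66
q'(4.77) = 274.13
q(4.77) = 415.13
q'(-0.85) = 5.24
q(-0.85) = -2.47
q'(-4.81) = 286.94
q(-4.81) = -452.44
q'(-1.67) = 31.59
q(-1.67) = -16.43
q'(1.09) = 9.39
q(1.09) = -3.40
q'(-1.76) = 35.50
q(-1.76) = -19.45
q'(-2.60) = 81.69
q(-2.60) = -67.44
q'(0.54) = -1.28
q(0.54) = -5.28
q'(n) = 12.42*n^2 - 0.84*n - 4.45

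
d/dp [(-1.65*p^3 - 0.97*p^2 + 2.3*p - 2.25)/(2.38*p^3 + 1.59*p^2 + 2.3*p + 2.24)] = (1.77635683940025e-15*p^5 - 0.3149*p^4 - 18.538*p^3 - 0.911000000000001*p^2 + 2.8094*p + 10.327)/(5.6644*p^6 + 7.5684*p^5 + 13.4761*p^4 + 17.9764*p^3 + 12.4132*p^2 + 10.304*p + 5.0176)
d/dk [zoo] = 0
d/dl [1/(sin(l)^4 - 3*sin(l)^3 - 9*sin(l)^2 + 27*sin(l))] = (-4*cos(l) - 3/tan(l) + 9*cos(l)/sin(l)^2)/((sin(l) - 3)^3*(sin(l) + 3)^2)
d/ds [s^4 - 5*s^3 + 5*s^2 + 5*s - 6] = 4*s^3 - 15*s^2 + 10*s + 5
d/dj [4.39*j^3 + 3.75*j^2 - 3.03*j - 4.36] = 13.17*j^2 + 7.5*j - 3.03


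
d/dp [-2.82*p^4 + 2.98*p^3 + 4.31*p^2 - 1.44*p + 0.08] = -11.28*p^3 + 8.94*p^2 + 8.62*p - 1.44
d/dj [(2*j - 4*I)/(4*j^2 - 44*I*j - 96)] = (-j^2 + 4*I*j - 2)/(2*(j^4 - 22*I*j^3 - 169*j^2 + 528*I*j + 576))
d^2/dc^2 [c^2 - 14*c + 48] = 2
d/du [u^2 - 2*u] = 2*u - 2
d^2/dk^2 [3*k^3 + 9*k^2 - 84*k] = 18*k + 18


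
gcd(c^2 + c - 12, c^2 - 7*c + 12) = c - 3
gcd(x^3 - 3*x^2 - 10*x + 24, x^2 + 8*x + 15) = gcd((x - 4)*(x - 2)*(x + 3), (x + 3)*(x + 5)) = x + 3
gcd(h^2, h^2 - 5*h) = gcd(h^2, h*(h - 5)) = h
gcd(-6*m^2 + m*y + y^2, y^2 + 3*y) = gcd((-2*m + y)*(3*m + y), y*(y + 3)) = 1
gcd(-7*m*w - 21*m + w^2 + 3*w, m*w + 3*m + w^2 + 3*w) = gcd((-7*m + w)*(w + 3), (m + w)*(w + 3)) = w + 3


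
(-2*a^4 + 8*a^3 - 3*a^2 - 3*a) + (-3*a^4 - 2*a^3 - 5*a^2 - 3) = -5*a^4 + 6*a^3 - 8*a^2 - 3*a - 3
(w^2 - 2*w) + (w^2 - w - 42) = 2*w^2 - 3*w - 42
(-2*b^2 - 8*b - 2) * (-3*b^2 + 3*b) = 6*b^4 + 18*b^3 - 18*b^2 - 6*b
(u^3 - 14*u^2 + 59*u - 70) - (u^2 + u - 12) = u^3 - 15*u^2 + 58*u - 58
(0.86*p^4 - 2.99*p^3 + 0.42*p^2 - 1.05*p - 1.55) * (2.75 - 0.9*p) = -0.774*p^5 + 5.056*p^4 - 8.6005*p^3 + 2.1*p^2 - 1.4925*p - 4.2625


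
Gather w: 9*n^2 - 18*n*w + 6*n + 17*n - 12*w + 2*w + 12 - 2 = 9*n^2 + 23*n + w*(-18*n - 10) + 10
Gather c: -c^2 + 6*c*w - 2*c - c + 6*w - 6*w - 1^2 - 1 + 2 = -c^2 + c*(6*w - 3)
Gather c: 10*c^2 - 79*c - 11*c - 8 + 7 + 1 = 10*c^2 - 90*c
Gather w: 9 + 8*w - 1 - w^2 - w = -w^2 + 7*w + 8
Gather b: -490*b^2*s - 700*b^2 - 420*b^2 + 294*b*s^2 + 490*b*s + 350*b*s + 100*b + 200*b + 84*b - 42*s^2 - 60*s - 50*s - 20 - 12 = b^2*(-490*s - 1120) + b*(294*s^2 + 840*s + 384) - 42*s^2 - 110*s - 32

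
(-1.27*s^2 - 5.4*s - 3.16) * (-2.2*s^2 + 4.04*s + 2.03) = 2.794*s^4 + 6.7492*s^3 - 17.4421*s^2 - 23.7284*s - 6.4148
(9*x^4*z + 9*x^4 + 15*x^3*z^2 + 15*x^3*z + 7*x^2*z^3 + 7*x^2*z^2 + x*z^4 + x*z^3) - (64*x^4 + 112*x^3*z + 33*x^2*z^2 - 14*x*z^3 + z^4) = 9*x^4*z - 55*x^4 + 15*x^3*z^2 - 97*x^3*z + 7*x^2*z^3 - 26*x^2*z^2 + x*z^4 + 15*x*z^3 - z^4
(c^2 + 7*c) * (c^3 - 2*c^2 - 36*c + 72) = c^5 + 5*c^4 - 50*c^3 - 180*c^2 + 504*c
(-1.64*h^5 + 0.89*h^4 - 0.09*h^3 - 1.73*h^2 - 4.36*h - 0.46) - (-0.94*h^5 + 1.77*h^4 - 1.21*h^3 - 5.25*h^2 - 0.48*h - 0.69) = -0.7*h^5 - 0.88*h^4 + 1.12*h^3 + 3.52*h^2 - 3.88*h + 0.23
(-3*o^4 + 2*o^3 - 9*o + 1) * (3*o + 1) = -9*o^5 + 3*o^4 + 2*o^3 - 27*o^2 - 6*o + 1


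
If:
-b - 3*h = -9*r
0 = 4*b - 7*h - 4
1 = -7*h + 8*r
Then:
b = 93/100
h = -1/25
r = 9/100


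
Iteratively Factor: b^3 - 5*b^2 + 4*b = (b)*(b^2 - 5*b + 4) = b*(b - 4)*(b - 1)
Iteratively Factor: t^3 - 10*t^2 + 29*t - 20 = (t - 1)*(t^2 - 9*t + 20) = (t - 5)*(t - 1)*(t - 4)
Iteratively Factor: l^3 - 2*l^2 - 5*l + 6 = (l + 2)*(l^2 - 4*l + 3) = (l - 1)*(l + 2)*(l - 3)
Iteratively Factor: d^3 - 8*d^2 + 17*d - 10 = (d - 2)*(d^2 - 6*d + 5) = (d - 2)*(d - 1)*(d - 5)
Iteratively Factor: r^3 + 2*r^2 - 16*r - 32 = (r + 4)*(r^2 - 2*r - 8) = (r - 4)*(r + 4)*(r + 2)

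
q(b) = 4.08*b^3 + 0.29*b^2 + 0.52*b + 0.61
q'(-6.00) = 437.68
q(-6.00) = -873.35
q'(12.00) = 1770.04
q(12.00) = 7098.85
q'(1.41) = 25.67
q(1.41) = 13.36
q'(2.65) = 88.01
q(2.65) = 79.95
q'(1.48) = 28.19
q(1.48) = 15.24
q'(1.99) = 50.15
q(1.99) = 34.95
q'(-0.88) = 9.49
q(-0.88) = -2.40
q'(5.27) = 343.52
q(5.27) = 608.57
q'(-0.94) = 10.79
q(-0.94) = -3.01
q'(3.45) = 148.21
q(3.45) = 173.40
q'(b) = 12.24*b^2 + 0.58*b + 0.52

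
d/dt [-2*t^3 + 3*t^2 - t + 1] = -6*t^2 + 6*t - 1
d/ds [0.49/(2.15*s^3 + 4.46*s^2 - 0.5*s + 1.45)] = (-3.1605*s^2 - 4.3708*s + 0.245)/(2.15*s^3 + 4.46*s^2 - 0.5*s + 1.45)^2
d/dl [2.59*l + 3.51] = 2.59000000000000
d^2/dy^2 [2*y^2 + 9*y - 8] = 4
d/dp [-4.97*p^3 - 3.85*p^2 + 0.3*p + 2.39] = -14.91*p^2 - 7.7*p + 0.3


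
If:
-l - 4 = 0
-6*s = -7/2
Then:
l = -4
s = 7/12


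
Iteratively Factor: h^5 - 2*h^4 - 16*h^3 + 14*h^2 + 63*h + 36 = (h + 1)*(h^4 - 3*h^3 - 13*h^2 + 27*h + 36) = (h + 1)*(h + 3)*(h^3 - 6*h^2 + 5*h + 12) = (h + 1)^2*(h + 3)*(h^2 - 7*h + 12) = (h - 4)*(h + 1)^2*(h + 3)*(h - 3)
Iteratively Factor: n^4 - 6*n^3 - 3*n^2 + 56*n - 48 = (n - 4)*(n^3 - 2*n^2 - 11*n + 12) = (n - 4)*(n - 1)*(n^2 - n - 12) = (n - 4)*(n - 1)*(n + 3)*(n - 4)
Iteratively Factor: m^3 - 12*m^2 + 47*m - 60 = (m - 4)*(m^2 - 8*m + 15) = (m - 4)*(m - 3)*(m - 5)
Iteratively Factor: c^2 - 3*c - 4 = (c - 4)*(c + 1)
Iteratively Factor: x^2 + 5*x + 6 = (x + 2)*(x + 3)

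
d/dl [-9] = 0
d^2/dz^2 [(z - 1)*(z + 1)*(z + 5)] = 6*z + 10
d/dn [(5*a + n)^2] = 10*a + 2*n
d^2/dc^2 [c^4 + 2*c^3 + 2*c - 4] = 12*c*(c + 1)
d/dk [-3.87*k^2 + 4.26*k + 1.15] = 4.26 - 7.74*k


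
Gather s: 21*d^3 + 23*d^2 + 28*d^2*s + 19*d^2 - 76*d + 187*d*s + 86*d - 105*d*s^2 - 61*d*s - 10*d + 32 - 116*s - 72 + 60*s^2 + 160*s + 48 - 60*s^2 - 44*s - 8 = 21*d^3 + 42*d^2 - 105*d*s^2 + s*(28*d^2 + 126*d)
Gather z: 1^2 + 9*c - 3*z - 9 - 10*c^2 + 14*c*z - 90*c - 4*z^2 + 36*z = -10*c^2 - 81*c - 4*z^2 + z*(14*c + 33) - 8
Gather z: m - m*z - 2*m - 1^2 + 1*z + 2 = -m + z*(1 - m) + 1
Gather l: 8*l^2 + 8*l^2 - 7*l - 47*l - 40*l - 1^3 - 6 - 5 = 16*l^2 - 94*l - 12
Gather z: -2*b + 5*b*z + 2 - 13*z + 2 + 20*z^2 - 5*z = -2*b + 20*z^2 + z*(5*b - 18) + 4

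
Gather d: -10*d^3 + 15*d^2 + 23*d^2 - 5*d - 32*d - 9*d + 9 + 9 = -10*d^3 + 38*d^2 - 46*d + 18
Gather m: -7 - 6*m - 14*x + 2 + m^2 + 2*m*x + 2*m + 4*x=m^2 + m*(2*x - 4) - 10*x - 5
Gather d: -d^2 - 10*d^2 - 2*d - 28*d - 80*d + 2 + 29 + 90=-11*d^2 - 110*d + 121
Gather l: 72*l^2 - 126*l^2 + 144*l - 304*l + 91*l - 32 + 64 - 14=-54*l^2 - 69*l + 18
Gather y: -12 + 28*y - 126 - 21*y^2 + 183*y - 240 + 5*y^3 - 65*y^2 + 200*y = 5*y^3 - 86*y^2 + 411*y - 378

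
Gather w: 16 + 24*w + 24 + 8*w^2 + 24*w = 8*w^2 + 48*w + 40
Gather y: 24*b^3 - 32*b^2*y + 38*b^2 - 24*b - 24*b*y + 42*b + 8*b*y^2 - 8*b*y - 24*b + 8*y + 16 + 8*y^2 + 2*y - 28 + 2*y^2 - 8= 24*b^3 + 38*b^2 - 6*b + y^2*(8*b + 10) + y*(-32*b^2 - 32*b + 10) - 20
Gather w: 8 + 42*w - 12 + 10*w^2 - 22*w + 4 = 10*w^2 + 20*w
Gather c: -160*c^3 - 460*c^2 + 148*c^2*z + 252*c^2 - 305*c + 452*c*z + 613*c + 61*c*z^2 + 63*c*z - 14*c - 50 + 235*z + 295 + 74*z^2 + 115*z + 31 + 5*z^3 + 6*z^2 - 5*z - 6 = -160*c^3 + c^2*(148*z - 208) + c*(61*z^2 + 515*z + 294) + 5*z^3 + 80*z^2 + 345*z + 270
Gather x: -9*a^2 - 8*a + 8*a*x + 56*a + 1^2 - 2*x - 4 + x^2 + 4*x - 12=-9*a^2 + 48*a + x^2 + x*(8*a + 2) - 15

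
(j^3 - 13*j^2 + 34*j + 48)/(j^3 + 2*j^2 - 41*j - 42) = (j - 8)/(j + 7)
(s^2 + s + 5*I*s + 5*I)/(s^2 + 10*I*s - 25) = (s + 1)/(s + 5*I)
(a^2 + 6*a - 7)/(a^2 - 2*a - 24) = (-a^2 - 6*a + 7)/(-a^2 + 2*a + 24)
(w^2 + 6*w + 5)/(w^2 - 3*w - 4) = (w + 5)/(w - 4)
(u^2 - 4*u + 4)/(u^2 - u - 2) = (u - 2)/(u + 1)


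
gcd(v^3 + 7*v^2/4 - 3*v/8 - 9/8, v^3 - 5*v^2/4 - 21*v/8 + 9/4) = v^2 + 3*v/4 - 9/8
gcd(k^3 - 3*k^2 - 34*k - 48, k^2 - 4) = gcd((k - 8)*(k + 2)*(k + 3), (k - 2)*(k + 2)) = k + 2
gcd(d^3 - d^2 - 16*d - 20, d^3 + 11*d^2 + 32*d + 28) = d^2 + 4*d + 4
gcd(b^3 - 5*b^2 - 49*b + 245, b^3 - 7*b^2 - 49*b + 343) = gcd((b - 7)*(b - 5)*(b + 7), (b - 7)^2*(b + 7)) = b^2 - 49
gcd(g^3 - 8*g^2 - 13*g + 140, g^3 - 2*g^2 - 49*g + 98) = g - 7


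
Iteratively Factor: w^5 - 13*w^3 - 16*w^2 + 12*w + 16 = (w + 2)*(w^4 - 2*w^3 - 9*w^2 + 2*w + 8) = (w - 4)*(w + 2)*(w^3 + 2*w^2 - w - 2) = (w - 4)*(w + 2)^2*(w^2 - 1) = (w - 4)*(w - 1)*(w + 2)^2*(w + 1)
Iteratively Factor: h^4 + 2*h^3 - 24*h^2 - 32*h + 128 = (h + 4)*(h^3 - 2*h^2 - 16*h + 32) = (h - 4)*(h + 4)*(h^2 + 2*h - 8) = (h - 4)*(h + 4)^2*(h - 2)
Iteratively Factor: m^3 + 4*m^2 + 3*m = (m + 1)*(m^2 + 3*m) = (m + 1)*(m + 3)*(m)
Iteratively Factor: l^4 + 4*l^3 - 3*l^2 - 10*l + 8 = (l + 2)*(l^3 + 2*l^2 - 7*l + 4) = (l + 2)*(l + 4)*(l^2 - 2*l + 1) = (l - 1)*(l + 2)*(l + 4)*(l - 1)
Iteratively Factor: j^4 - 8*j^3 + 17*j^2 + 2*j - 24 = (j + 1)*(j^3 - 9*j^2 + 26*j - 24) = (j - 2)*(j + 1)*(j^2 - 7*j + 12) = (j - 3)*(j - 2)*(j + 1)*(j - 4)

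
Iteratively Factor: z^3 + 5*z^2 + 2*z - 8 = (z + 4)*(z^2 + z - 2) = (z + 2)*(z + 4)*(z - 1)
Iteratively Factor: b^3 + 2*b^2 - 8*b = (b)*(b^2 + 2*b - 8) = b*(b - 2)*(b + 4)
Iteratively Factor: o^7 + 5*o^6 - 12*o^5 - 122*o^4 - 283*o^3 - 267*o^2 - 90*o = (o - 5)*(o^6 + 10*o^5 + 38*o^4 + 68*o^3 + 57*o^2 + 18*o) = (o - 5)*(o + 1)*(o^5 + 9*o^4 + 29*o^3 + 39*o^2 + 18*o) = (o - 5)*(o + 1)^2*(o^4 + 8*o^3 + 21*o^2 + 18*o) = (o - 5)*(o + 1)^2*(o + 2)*(o^3 + 6*o^2 + 9*o) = (o - 5)*(o + 1)^2*(o + 2)*(o + 3)*(o^2 + 3*o) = o*(o - 5)*(o + 1)^2*(o + 2)*(o + 3)*(o + 3)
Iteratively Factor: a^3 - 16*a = (a - 4)*(a^2 + 4*a) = (a - 4)*(a + 4)*(a)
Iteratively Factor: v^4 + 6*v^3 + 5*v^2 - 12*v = (v)*(v^3 + 6*v^2 + 5*v - 12) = v*(v - 1)*(v^2 + 7*v + 12) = v*(v - 1)*(v + 4)*(v + 3)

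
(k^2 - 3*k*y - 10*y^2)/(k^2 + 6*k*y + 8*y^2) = (k - 5*y)/(k + 4*y)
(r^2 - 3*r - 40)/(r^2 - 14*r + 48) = (r + 5)/(r - 6)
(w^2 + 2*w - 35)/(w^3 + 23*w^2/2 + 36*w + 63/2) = 2*(w - 5)/(2*w^2 + 9*w + 9)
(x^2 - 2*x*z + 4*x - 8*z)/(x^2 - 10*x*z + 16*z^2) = (x + 4)/(x - 8*z)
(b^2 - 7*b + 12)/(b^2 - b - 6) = (b - 4)/(b + 2)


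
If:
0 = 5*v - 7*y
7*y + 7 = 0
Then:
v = -7/5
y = -1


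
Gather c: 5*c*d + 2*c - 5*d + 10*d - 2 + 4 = c*(5*d + 2) + 5*d + 2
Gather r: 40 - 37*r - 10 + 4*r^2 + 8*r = 4*r^2 - 29*r + 30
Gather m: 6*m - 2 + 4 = 6*m + 2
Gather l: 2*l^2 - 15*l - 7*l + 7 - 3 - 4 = 2*l^2 - 22*l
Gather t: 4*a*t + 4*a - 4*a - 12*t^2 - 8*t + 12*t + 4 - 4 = -12*t^2 + t*(4*a + 4)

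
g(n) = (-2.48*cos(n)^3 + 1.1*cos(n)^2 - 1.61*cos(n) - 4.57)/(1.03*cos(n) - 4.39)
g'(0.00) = 0.00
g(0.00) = 2.25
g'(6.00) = 0.70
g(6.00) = 2.15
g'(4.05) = 0.99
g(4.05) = 0.51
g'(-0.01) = 0.03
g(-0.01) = 2.25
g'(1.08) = -0.82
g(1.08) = 1.37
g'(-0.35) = 0.83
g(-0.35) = 2.09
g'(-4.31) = -0.84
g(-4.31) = 0.76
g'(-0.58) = 1.07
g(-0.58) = 1.87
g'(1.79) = -0.71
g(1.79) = 0.90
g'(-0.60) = 1.08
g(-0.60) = 1.85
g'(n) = (7.44*sin(n)*cos(n)^2 - 2.2*sin(n)*cos(n) + 1.61*sin(n))/(1.03*cos(n) - 4.39) + 1.03*(-2.48*cos(n)^3 + 1.1*cos(n)^2 - 1.61*cos(n) - 4.57)*sin(n)/(1.03*cos(n) - 4.39)^2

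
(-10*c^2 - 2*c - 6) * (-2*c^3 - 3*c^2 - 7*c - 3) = 20*c^5 + 34*c^4 + 88*c^3 + 62*c^2 + 48*c + 18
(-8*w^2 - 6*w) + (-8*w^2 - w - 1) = -16*w^2 - 7*w - 1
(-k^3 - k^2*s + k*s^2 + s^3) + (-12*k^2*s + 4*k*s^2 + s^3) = -k^3 - 13*k^2*s + 5*k*s^2 + 2*s^3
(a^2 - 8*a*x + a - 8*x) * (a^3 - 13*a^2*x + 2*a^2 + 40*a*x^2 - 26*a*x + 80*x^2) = a^5 - 21*a^4*x + 3*a^4 + 144*a^3*x^2 - 63*a^3*x + 2*a^3 - 320*a^2*x^3 + 432*a^2*x^2 - 42*a^2*x - 960*a*x^3 + 288*a*x^2 - 640*x^3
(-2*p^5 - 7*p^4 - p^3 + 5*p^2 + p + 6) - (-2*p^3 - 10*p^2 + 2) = -2*p^5 - 7*p^4 + p^3 + 15*p^2 + p + 4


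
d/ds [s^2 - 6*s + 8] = 2*s - 6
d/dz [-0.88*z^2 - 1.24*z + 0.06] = -1.76*z - 1.24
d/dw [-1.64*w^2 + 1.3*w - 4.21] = 1.3 - 3.28*w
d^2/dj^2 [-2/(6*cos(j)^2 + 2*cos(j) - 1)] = 4*(72*sin(j)^4 - 50*sin(j)^2 - 43*cos(j)/2 + 9*cos(3*j)/2 - 32)/(-6*sin(j)^2 + 2*cos(j) + 5)^3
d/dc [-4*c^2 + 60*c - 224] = 60 - 8*c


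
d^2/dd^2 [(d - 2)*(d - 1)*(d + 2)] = 6*d - 2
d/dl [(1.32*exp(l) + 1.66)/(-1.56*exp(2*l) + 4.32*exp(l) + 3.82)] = (2.0592*exp(2*l) + 5.1792*exp(l) - 2.1288)*exp(l)/(2.4336*exp(4*l) - 13.4784*exp(3*l) + 6.744*exp(2*l) + 33.0048*exp(l) + 14.5924)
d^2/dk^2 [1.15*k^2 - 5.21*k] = 2.30000000000000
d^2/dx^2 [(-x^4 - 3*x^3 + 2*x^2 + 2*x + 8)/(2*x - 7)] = 2*(-12*x^4 + 100*x^3 - 168*x^2 - 441*x + 158)/(8*x^3 - 84*x^2 + 294*x - 343)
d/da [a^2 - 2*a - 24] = 2*a - 2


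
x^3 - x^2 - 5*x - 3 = (x - 3)*(x + 1)^2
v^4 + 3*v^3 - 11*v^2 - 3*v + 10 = (v - 2)*(v - 1)*(v + 1)*(v + 5)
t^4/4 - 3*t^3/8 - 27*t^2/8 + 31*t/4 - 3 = (t/4 + 1)*(t - 3)*(t - 2)*(t - 1/2)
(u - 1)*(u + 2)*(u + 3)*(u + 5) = u^4 + 9*u^3 + 21*u^2 - u - 30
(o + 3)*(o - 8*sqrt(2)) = o^2 - 8*sqrt(2)*o + 3*o - 24*sqrt(2)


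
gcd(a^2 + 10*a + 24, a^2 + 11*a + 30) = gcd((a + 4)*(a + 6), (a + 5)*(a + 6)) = a + 6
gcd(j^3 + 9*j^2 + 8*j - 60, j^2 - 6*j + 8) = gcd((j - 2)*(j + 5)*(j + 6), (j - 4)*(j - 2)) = j - 2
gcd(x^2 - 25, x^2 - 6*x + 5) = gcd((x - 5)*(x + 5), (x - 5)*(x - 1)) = x - 5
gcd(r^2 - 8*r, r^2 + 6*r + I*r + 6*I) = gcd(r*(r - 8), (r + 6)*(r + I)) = 1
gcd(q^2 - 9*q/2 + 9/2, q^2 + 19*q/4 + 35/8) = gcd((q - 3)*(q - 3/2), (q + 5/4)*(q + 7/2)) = 1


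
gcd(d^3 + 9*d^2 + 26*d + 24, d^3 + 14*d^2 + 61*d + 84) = d^2 + 7*d + 12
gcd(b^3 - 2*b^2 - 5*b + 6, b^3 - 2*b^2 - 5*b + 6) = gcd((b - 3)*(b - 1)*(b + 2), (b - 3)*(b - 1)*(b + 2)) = b^3 - 2*b^2 - 5*b + 6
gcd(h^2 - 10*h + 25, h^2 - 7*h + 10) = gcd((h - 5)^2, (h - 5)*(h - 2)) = h - 5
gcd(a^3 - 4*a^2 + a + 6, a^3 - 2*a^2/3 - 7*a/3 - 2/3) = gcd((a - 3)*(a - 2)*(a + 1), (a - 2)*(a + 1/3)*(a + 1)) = a^2 - a - 2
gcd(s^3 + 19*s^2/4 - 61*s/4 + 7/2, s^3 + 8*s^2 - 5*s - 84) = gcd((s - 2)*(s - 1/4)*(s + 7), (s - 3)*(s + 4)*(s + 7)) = s + 7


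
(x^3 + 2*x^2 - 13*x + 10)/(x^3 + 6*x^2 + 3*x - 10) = (x - 2)/(x + 2)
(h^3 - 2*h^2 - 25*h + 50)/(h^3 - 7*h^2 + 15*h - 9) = (h^3 - 2*h^2 - 25*h + 50)/(h^3 - 7*h^2 + 15*h - 9)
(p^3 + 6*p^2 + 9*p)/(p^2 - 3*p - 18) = p*(p + 3)/(p - 6)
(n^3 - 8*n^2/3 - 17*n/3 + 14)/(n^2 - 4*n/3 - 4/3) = (3*n^2 - 2*n - 21)/(3*n + 2)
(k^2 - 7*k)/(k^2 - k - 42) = k/(k + 6)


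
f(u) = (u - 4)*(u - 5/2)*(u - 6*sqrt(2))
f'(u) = (u - 4)*(u - 5/2) + (u - 4)*(u - 6*sqrt(2)) + (u - 5/2)*(u - 6*sqrt(2))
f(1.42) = -19.69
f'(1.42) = 28.65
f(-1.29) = -195.99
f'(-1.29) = 108.81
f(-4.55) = -785.73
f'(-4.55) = 263.63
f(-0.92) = -158.26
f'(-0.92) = 95.27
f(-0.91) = -157.31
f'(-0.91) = 94.91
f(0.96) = -35.23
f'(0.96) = 39.15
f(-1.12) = -178.03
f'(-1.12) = 102.48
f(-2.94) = -431.35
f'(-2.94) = 179.20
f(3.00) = 2.74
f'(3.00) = 2.24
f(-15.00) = -7808.86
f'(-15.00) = 1189.71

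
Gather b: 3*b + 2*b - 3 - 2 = 5*b - 5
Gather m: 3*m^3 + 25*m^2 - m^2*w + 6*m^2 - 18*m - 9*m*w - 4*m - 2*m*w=3*m^3 + m^2*(31 - w) + m*(-11*w - 22)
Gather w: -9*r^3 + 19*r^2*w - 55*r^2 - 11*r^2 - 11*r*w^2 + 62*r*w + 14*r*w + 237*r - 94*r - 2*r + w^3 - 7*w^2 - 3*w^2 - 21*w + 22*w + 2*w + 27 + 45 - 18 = -9*r^3 - 66*r^2 + 141*r + w^3 + w^2*(-11*r - 10) + w*(19*r^2 + 76*r + 3) + 54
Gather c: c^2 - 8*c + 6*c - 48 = c^2 - 2*c - 48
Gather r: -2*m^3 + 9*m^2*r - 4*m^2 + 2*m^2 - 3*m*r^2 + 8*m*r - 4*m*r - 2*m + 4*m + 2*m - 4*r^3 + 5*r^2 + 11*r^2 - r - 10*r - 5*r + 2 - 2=-2*m^3 - 2*m^2 + 4*m - 4*r^3 + r^2*(16 - 3*m) + r*(9*m^2 + 4*m - 16)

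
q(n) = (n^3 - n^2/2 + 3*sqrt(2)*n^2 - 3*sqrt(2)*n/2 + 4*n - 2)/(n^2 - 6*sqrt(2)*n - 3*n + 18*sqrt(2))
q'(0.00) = 0.04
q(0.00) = -0.08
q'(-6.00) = 0.37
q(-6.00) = -0.73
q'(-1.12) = -0.08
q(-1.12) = -0.02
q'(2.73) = 156.93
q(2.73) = 33.06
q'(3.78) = 12.91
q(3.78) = -30.68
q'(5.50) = -15.42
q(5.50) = -38.58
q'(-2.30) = 0.02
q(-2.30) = 0.02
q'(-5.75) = 0.35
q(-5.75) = -0.64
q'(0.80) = 0.66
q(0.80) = 0.14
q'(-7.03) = 0.44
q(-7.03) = -1.14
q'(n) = (-2*n + 3 + 6*sqrt(2))*(n^3 - n^2/2 + 3*sqrt(2)*n^2 - 3*sqrt(2)*n/2 + 4*n - 2)/(n^2 - 6*sqrt(2)*n - 3*n + 18*sqrt(2))^2 + (3*n^2 - n + 6*sqrt(2)*n - 3*sqrt(2)/2 + 4)/(n^2 - 6*sqrt(2)*n - 3*n + 18*sqrt(2))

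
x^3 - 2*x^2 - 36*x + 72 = (x - 6)*(x - 2)*(x + 6)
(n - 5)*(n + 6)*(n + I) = n^3 + n^2 + I*n^2 - 30*n + I*n - 30*I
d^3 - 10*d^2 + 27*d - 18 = (d - 6)*(d - 3)*(d - 1)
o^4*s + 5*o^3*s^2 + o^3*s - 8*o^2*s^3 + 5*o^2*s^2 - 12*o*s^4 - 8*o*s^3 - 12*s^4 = (o - 2*s)*(o + s)*(o + 6*s)*(o*s + s)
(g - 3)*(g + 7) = g^2 + 4*g - 21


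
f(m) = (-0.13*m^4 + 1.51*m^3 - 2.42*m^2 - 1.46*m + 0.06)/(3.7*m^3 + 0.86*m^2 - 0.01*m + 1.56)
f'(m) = (-11.1*m^2 - 1.72*m + 0.01)*(-0.13*m^4 + 1.51*m^3 - 2.42*m^2 - 1.46*m + 0.06)/(3.7*m^3 + 0.86*m^2 - 0.01*m + 1.56)^2 + (-0.52*m^3 + 4.53*m^2 - 4.84*m - 1.46)/(3.7*m^3 + 0.86*m^2 - 0.01*m + 1.56)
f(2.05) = -0.06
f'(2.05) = 0.17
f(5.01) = 0.08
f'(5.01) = -0.00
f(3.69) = 0.07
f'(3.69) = 0.03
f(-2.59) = 0.78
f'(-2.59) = 0.07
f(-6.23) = 0.75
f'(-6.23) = -0.02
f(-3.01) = 0.76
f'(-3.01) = 0.04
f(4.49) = 0.08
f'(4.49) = 0.01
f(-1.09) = 1.53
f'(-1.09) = 3.37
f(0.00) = 0.04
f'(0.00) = -0.94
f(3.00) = 0.04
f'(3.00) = 0.06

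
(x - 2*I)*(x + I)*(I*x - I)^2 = -x^4 + 2*x^3 + I*x^3 - 3*x^2 - 2*I*x^2 + 4*x + I*x - 2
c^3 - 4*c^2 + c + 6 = (c - 3)*(c - 2)*(c + 1)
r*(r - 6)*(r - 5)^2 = r^4 - 16*r^3 + 85*r^2 - 150*r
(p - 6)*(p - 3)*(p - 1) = p^3 - 10*p^2 + 27*p - 18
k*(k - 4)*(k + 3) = k^3 - k^2 - 12*k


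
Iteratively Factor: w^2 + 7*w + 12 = (w + 4)*(w + 3)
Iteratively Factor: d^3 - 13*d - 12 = (d - 4)*(d^2 + 4*d + 3) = (d - 4)*(d + 3)*(d + 1)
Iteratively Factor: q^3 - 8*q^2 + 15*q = (q - 3)*(q^2 - 5*q) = (q - 5)*(q - 3)*(q)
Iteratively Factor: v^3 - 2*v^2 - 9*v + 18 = (v - 3)*(v^2 + v - 6) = (v - 3)*(v + 3)*(v - 2)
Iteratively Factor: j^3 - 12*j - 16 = (j + 2)*(j^2 - 2*j - 8) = (j - 4)*(j + 2)*(j + 2)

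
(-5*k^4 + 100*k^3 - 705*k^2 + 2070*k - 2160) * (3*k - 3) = -15*k^5 + 315*k^4 - 2415*k^3 + 8325*k^2 - 12690*k + 6480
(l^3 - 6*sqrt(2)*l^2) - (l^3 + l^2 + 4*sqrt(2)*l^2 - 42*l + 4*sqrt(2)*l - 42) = -10*sqrt(2)*l^2 - l^2 - 4*sqrt(2)*l + 42*l + 42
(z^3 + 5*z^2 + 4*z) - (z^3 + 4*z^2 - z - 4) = z^2 + 5*z + 4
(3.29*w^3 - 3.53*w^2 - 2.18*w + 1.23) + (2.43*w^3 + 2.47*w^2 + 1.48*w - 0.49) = 5.72*w^3 - 1.06*w^2 - 0.7*w + 0.74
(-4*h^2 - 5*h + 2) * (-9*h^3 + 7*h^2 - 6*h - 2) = 36*h^5 + 17*h^4 - 29*h^3 + 52*h^2 - 2*h - 4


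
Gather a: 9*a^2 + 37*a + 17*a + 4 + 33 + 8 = 9*a^2 + 54*a + 45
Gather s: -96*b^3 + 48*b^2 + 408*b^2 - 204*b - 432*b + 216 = -96*b^3 + 456*b^2 - 636*b + 216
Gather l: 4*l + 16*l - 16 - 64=20*l - 80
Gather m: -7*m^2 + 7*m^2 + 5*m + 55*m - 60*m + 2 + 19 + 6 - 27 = 0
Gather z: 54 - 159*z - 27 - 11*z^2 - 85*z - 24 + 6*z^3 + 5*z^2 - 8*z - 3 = 6*z^3 - 6*z^2 - 252*z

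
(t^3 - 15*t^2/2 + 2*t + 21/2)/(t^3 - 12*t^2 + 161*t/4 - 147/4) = 2*(t + 1)/(2*t - 7)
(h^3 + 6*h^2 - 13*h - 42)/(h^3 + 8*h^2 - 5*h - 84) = (h + 2)/(h + 4)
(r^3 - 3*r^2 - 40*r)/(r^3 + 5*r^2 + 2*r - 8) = r*(r^2 - 3*r - 40)/(r^3 + 5*r^2 + 2*r - 8)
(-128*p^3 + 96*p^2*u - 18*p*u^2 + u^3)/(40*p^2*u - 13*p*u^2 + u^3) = (-16*p^2 + 10*p*u - u^2)/(u*(5*p - u))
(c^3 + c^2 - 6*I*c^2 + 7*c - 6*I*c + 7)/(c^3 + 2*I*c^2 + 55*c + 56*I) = (c + 1)/(c + 8*I)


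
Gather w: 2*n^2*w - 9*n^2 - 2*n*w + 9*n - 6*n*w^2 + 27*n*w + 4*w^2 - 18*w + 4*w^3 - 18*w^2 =-9*n^2 + 9*n + 4*w^3 + w^2*(-6*n - 14) + w*(2*n^2 + 25*n - 18)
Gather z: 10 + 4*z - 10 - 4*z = 0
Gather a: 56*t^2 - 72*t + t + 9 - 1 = 56*t^2 - 71*t + 8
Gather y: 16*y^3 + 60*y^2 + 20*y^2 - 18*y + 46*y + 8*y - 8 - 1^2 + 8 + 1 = 16*y^3 + 80*y^2 + 36*y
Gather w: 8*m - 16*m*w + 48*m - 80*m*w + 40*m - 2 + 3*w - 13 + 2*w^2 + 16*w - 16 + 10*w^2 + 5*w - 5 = 96*m + 12*w^2 + w*(24 - 96*m) - 36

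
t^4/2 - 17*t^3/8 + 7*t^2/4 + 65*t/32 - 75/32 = (t/2 + 1/2)*(t - 5/2)*(t - 3/2)*(t - 5/4)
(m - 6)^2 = m^2 - 12*m + 36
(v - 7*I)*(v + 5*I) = v^2 - 2*I*v + 35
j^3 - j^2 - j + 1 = (j - 1)^2*(j + 1)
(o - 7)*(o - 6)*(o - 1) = o^3 - 14*o^2 + 55*o - 42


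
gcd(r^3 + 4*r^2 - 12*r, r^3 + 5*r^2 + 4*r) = r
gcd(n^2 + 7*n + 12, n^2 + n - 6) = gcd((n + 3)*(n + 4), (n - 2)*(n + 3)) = n + 3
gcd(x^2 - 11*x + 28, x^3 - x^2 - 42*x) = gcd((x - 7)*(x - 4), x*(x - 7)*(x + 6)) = x - 7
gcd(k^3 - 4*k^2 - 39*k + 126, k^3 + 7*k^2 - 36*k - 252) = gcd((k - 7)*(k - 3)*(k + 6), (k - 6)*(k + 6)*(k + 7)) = k + 6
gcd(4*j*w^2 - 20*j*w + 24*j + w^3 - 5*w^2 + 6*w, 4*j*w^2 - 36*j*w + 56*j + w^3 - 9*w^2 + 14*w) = 4*j*w - 8*j + w^2 - 2*w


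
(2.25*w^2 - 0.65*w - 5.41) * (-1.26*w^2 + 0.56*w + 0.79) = -2.835*w^4 + 2.079*w^3 + 8.2301*w^2 - 3.5431*w - 4.2739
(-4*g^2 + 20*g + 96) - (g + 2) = -4*g^2 + 19*g + 94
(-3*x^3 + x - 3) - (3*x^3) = -6*x^3 + x - 3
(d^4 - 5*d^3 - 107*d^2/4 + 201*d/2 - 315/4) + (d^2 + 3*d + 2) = d^4 - 5*d^3 - 103*d^2/4 + 207*d/2 - 307/4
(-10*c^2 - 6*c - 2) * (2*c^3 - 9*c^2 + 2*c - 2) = -20*c^5 + 78*c^4 + 30*c^3 + 26*c^2 + 8*c + 4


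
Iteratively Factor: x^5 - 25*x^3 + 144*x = (x)*(x^4 - 25*x^2 + 144) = x*(x - 4)*(x^3 + 4*x^2 - 9*x - 36) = x*(x - 4)*(x + 3)*(x^2 + x - 12) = x*(x - 4)*(x - 3)*(x + 3)*(x + 4)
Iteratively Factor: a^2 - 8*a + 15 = (a - 3)*(a - 5)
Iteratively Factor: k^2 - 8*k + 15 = (k - 3)*(k - 5)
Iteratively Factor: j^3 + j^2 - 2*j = (j - 1)*(j^2 + 2*j) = (j - 1)*(j + 2)*(j)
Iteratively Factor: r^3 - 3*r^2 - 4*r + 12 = (r - 3)*(r^2 - 4) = (r - 3)*(r - 2)*(r + 2)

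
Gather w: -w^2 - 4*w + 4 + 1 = -w^2 - 4*w + 5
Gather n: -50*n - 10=-50*n - 10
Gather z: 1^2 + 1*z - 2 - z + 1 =0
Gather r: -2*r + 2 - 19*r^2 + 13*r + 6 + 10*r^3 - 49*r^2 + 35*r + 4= 10*r^3 - 68*r^2 + 46*r + 12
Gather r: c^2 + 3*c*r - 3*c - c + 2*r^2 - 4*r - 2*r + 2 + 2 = c^2 - 4*c + 2*r^2 + r*(3*c - 6) + 4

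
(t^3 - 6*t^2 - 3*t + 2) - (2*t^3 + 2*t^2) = -t^3 - 8*t^2 - 3*t + 2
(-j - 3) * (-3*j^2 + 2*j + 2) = 3*j^3 + 7*j^2 - 8*j - 6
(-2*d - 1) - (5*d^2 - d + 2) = -5*d^2 - d - 3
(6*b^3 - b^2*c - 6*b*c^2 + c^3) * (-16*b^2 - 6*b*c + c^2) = -96*b^5 - 20*b^4*c + 108*b^3*c^2 + 19*b^2*c^3 - 12*b*c^4 + c^5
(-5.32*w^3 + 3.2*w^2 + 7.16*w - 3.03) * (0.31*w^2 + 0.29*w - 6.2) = -1.6492*w^5 - 0.5508*w^4 + 36.1316*w^3 - 18.7029*w^2 - 45.2707*w + 18.786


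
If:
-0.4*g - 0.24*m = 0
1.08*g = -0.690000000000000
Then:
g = -0.64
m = 1.06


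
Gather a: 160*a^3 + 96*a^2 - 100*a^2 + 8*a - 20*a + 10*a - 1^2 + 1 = 160*a^3 - 4*a^2 - 2*a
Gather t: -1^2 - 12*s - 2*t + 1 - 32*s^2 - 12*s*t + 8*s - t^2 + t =-32*s^2 - 4*s - t^2 + t*(-12*s - 1)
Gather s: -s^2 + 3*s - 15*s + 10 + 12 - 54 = -s^2 - 12*s - 32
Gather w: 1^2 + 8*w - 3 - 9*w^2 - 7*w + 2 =-9*w^2 + w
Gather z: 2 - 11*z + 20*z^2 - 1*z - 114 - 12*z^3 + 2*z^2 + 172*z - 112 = -12*z^3 + 22*z^2 + 160*z - 224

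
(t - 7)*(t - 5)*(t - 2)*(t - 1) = t^4 - 15*t^3 + 73*t^2 - 129*t + 70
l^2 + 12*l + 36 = (l + 6)^2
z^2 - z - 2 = (z - 2)*(z + 1)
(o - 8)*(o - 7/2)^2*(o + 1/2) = o^4 - 29*o^3/2 + 243*o^2/4 - 511*o/8 - 49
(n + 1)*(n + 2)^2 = n^3 + 5*n^2 + 8*n + 4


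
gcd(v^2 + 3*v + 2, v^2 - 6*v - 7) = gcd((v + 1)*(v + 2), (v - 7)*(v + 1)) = v + 1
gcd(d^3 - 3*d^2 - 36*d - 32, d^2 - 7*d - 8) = d^2 - 7*d - 8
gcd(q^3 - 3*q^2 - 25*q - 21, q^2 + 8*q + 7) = q + 1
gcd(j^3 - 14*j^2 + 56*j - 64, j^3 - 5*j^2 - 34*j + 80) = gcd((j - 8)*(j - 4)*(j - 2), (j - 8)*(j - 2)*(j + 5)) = j^2 - 10*j + 16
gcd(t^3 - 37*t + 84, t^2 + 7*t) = t + 7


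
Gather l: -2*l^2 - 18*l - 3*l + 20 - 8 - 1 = -2*l^2 - 21*l + 11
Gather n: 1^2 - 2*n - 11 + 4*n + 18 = 2*n + 8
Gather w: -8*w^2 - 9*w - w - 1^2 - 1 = -8*w^2 - 10*w - 2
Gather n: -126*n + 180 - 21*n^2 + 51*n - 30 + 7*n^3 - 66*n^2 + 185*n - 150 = 7*n^3 - 87*n^2 + 110*n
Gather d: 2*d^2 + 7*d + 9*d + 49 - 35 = 2*d^2 + 16*d + 14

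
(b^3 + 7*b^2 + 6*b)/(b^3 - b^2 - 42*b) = (b + 1)/(b - 7)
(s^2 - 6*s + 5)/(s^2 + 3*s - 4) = (s - 5)/(s + 4)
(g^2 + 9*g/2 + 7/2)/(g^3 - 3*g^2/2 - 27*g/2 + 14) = (g + 1)/(g^2 - 5*g + 4)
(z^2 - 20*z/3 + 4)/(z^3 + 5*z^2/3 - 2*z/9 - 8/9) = 3*(z - 6)/(3*z^2 + 7*z + 4)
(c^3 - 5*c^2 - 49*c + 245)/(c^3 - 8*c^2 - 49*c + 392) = (c - 5)/(c - 8)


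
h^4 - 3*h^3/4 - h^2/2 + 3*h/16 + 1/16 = (h - 1)*(h - 1/2)*(h + 1/4)*(h + 1/2)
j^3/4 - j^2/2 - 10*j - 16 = (j/4 + 1/2)*(j - 8)*(j + 4)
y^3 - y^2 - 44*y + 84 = (y - 6)*(y - 2)*(y + 7)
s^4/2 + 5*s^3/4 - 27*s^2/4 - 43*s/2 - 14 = (s/2 + 1/2)*(s - 4)*(s + 2)*(s + 7/2)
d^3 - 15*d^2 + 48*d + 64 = (d - 8)^2*(d + 1)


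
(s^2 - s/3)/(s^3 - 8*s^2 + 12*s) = (s - 1/3)/(s^2 - 8*s + 12)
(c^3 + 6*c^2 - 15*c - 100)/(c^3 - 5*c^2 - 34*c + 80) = (c^2 + c - 20)/(c^2 - 10*c + 16)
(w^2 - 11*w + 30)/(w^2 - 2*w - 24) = (w - 5)/(w + 4)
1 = 1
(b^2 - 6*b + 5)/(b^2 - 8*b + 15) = (b - 1)/(b - 3)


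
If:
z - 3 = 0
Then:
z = 3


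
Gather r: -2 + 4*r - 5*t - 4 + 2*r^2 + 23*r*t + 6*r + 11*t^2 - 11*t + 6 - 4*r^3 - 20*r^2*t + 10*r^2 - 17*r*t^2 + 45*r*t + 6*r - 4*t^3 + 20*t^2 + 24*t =-4*r^3 + r^2*(12 - 20*t) + r*(-17*t^2 + 68*t + 16) - 4*t^3 + 31*t^2 + 8*t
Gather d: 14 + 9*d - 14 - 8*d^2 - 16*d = -8*d^2 - 7*d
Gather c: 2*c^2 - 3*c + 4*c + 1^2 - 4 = 2*c^2 + c - 3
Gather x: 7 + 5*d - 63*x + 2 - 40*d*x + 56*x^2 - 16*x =5*d + 56*x^2 + x*(-40*d - 79) + 9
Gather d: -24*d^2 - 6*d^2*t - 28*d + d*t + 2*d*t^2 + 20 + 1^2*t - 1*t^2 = d^2*(-6*t - 24) + d*(2*t^2 + t - 28) - t^2 + t + 20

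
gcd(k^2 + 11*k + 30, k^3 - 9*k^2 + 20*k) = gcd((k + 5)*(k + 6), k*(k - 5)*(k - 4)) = 1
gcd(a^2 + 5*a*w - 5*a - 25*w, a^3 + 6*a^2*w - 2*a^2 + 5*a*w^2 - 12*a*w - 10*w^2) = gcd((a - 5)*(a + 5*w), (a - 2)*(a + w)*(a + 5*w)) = a + 5*w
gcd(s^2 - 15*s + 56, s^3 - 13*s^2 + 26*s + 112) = s^2 - 15*s + 56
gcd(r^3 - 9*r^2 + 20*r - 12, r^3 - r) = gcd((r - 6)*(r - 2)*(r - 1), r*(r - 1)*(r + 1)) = r - 1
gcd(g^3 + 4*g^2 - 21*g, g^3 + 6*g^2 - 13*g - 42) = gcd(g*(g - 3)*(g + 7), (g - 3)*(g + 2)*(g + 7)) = g^2 + 4*g - 21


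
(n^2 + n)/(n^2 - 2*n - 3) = n/(n - 3)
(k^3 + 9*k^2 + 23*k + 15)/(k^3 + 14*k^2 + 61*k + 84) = (k^2 + 6*k + 5)/(k^2 + 11*k + 28)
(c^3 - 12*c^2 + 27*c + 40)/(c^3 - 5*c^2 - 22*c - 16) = (c - 5)/(c + 2)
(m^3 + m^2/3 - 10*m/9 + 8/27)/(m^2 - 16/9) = (9*m^2 - 9*m + 2)/(3*(3*m - 4))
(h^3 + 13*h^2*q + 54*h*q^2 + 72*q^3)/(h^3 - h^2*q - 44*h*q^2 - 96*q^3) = (-h - 6*q)/(-h + 8*q)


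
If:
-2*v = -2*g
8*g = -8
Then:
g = -1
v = -1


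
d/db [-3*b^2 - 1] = -6*b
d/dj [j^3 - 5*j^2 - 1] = j*(3*j - 10)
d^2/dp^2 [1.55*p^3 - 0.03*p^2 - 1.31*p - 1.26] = 9.3*p - 0.06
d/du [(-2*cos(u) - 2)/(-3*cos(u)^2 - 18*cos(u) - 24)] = 2*(cos(u)^2 + 2*cos(u) - 2)*sin(u)/(3*(cos(u)^2 + 6*cos(u) + 8)^2)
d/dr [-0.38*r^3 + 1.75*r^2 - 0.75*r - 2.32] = -1.14*r^2 + 3.5*r - 0.75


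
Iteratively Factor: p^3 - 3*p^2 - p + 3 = (p - 1)*(p^2 - 2*p - 3) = (p - 1)*(p + 1)*(p - 3)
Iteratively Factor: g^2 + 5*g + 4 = (g + 4)*(g + 1)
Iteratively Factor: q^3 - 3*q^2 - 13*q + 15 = (q + 3)*(q^2 - 6*q + 5) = (q - 1)*(q + 3)*(q - 5)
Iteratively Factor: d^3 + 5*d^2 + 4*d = (d)*(d^2 + 5*d + 4) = d*(d + 1)*(d + 4)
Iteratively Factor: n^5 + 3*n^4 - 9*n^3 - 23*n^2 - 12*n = (n + 1)*(n^4 + 2*n^3 - 11*n^2 - 12*n) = (n + 1)^2*(n^3 + n^2 - 12*n) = (n + 1)^2*(n + 4)*(n^2 - 3*n) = (n - 3)*(n + 1)^2*(n + 4)*(n)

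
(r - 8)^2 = r^2 - 16*r + 64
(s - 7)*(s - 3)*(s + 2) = s^3 - 8*s^2 + s + 42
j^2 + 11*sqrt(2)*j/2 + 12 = (j + 3*sqrt(2)/2)*(j + 4*sqrt(2))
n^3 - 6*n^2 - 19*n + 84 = (n - 7)*(n - 3)*(n + 4)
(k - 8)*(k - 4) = k^2 - 12*k + 32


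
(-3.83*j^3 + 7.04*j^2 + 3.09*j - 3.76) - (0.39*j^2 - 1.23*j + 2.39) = -3.83*j^3 + 6.65*j^2 + 4.32*j - 6.15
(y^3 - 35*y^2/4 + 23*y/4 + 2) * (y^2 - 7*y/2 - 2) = y^5 - 49*y^4/4 + 275*y^3/8 - 5*y^2/8 - 37*y/2 - 4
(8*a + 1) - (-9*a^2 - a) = 9*a^2 + 9*a + 1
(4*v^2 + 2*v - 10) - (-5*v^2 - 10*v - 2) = 9*v^2 + 12*v - 8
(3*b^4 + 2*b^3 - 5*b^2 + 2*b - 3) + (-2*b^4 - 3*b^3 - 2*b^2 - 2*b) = b^4 - b^3 - 7*b^2 - 3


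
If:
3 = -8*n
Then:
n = -3/8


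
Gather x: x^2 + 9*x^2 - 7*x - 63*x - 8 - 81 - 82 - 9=10*x^2 - 70*x - 180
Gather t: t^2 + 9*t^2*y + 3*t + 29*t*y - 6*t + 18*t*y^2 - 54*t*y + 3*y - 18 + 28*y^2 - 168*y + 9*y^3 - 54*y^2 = t^2*(9*y + 1) + t*(18*y^2 - 25*y - 3) + 9*y^3 - 26*y^2 - 165*y - 18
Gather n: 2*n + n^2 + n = n^2 + 3*n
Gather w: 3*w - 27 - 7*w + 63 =36 - 4*w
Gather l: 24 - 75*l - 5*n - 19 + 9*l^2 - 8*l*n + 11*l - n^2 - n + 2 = 9*l^2 + l*(-8*n - 64) - n^2 - 6*n + 7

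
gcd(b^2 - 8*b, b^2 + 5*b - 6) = 1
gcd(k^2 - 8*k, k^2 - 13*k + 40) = k - 8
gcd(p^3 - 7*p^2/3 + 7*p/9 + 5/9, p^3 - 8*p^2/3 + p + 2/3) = p^2 - 2*p/3 - 1/3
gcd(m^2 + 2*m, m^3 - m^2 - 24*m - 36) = m + 2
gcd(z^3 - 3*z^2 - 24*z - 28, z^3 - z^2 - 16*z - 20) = z^2 + 4*z + 4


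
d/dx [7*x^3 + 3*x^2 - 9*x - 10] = 21*x^2 + 6*x - 9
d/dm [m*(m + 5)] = 2*m + 5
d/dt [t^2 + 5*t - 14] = 2*t + 5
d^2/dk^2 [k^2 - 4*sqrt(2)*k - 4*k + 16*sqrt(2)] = 2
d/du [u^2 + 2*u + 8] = 2*u + 2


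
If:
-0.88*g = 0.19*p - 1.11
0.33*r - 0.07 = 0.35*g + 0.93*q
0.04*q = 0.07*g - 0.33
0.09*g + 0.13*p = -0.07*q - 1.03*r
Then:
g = 4.07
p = -13.02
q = -1.12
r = 1.36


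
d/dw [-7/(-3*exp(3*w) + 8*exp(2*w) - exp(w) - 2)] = (-63*exp(2*w) + 112*exp(w) - 7)*exp(w)/(3*exp(3*w) - 8*exp(2*w) + exp(w) + 2)^2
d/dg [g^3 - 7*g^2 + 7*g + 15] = 3*g^2 - 14*g + 7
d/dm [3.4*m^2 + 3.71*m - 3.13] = 6.8*m + 3.71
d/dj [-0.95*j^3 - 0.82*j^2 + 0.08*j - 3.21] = -2.85*j^2 - 1.64*j + 0.08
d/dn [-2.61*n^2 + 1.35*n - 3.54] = 1.35 - 5.22*n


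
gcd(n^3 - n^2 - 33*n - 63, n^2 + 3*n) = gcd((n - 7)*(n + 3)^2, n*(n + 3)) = n + 3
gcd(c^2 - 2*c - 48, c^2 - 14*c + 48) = c - 8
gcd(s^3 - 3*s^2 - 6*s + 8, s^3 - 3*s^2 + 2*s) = s - 1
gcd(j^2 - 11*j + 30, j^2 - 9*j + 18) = j - 6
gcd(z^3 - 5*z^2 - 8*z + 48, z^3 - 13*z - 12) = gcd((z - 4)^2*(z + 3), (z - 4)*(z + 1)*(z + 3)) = z^2 - z - 12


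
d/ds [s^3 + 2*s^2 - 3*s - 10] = 3*s^2 + 4*s - 3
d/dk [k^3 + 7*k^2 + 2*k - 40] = 3*k^2 + 14*k + 2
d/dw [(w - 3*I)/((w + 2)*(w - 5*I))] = ((-w + 3*I)*(w + 2) + (-w + 3*I)*(w - 5*I) + (w + 2)*(w - 5*I))/((w + 2)^2*(w - 5*I)^2)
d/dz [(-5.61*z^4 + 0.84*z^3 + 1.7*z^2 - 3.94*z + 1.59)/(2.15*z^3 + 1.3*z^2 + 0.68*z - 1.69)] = (-12.0615*z^6 - 14.586*z^5 - 14.0074*z^4 + 56.008*z^3 - 8.2363*z^2 - 9.88*z + 5.5774)/(4.6225*z^6 + 5.59*z^5 + 4.614*z^4 - 5.499*z^3 - 3.9316*z^2 - 2.2984*z + 2.8561)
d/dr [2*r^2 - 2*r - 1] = 4*r - 2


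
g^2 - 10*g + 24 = (g - 6)*(g - 4)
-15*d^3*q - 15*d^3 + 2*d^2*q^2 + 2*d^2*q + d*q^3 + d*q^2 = (-3*d + q)*(5*d + q)*(d*q + d)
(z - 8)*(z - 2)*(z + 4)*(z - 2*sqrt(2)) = z^4 - 6*z^3 - 2*sqrt(2)*z^3 - 24*z^2 + 12*sqrt(2)*z^2 + 64*z + 48*sqrt(2)*z - 128*sqrt(2)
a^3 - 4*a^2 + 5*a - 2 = (a - 2)*(a - 1)^2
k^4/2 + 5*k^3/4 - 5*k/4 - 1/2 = (k/2 + 1)*(k - 1)*(k + 1/2)*(k + 1)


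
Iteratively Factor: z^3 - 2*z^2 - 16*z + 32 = (z + 4)*(z^2 - 6*z + 8) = (z - 4)*(z + 4)*(z - 2)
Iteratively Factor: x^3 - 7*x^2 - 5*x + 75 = (x - 5)*(x^2 - 2*x - 15) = (x - 5)*(x + 3)*(x - 5)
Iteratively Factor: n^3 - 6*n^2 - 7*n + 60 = (n - 5)*(n^2 - n - 12) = (n - 5)*(n + 3)*(n - 4)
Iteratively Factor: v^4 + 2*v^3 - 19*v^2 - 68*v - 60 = (v + 2)*(v^3 - 19*v - 30) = (v - 5)*(v + 2)*(v^2 + 5*v + 6) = (v - 5)*(v + 2)^2*(v + 3)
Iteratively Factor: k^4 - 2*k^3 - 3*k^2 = (k)*(k^3 - 2*k^2 - 3*k) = k^2*(k^2 - 2*k - 3) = k^2*(k + 1)*(k - 3)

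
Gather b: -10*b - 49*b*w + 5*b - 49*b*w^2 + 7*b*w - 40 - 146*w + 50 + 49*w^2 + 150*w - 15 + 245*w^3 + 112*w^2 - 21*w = b*(-49*w^2 - 42*w - 5) + 245*w^3 + 161*w^2 - 17*w - 5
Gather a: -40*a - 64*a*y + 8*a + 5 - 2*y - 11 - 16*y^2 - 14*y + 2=a*(-64*y - 32) - 16*y^2 - 16*y - 4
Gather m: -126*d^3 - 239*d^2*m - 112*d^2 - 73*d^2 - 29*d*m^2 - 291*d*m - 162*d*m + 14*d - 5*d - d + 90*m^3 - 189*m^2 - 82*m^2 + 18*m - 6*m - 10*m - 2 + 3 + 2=-126*d^3 - 185*d^2 + 8*d + 90*m^3 + m^2*(-29*d - 271) + m*(-239*d^2 - 453*d + 2) + 3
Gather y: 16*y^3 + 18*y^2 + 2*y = 16*y^3 + 18*y^2 + 2*y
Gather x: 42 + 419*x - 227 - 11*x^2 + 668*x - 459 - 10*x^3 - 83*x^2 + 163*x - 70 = -10*x^3 - 94*x^2 + 1250*x - 714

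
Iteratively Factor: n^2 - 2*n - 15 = (n + 3)*(n - 5)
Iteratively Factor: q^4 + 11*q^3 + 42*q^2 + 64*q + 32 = (q + 4)*(q^3 + 7*q^2 + 14*q + 8) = (q + 4)^2*(q^2 + 3*q + 2) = (q + 2)*(q + 4)^2*(q + 1)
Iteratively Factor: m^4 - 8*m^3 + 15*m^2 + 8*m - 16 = (m - 4)*(m^3 - 4*m^2 - m + 4) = (m - 4)^2*(m^2 - 1) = (m - 4)^2*(m - 1)*(m + 1)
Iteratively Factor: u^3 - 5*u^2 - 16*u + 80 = (u - 5)*(u^2 - 16) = (u - 5)*(u - 4)*(u + 4)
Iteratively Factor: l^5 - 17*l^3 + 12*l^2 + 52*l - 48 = (l - 2)*(l^4 + 2*l^3 - 13*l^2 - 14*l + 24) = (l - 2)*(l + 4)*(l^3 - 2*l^2 - 5*l + 6) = (l - 2)*(l + 2)*(l + 4)*(l^2 - 4*l + 3) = (l - 3)*(l - 2)*(l + 2)*(l + 4)*(l - 1)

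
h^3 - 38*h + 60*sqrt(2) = (h - 3*sqrt(2))*(h - 2*sqrt(2))*(h + 5*sqrt(2))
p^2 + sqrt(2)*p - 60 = (p - 5*sqrt(2))*(p + 6*sqrt(2))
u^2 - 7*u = u*(u - 7)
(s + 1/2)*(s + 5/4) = s^2 + 7*s/4 + 5/8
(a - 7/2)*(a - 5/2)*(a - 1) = a^3 - 7*a^2 + 59*a/4 - 35/4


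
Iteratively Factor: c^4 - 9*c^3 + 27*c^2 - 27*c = (c - 3)*(c^3 - 6*c^2 + 9*c) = (c - 3)^2*(c^2 - 3*c) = c*(c - 3)^2*(c - 3)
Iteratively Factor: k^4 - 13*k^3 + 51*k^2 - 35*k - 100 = (k + 1)*(k^3 - 14*k^2 + 65*k - 100) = (k - 5)*(k + 1)*(k^2 - 9*k + 20) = (k - 5)^2*(k + 1)*(k - 4)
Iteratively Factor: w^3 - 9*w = (w + 3)*(w^2 - 3*w) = w*(w + 3)*(w - 3)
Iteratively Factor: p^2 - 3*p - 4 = (p - 4)*(p + 1)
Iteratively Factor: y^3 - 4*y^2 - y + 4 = (y - 4)*(y^2 - 1) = (y - 4)*(y - 1)*(y + 1)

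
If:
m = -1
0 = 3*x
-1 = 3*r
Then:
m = -1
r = -1/3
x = 0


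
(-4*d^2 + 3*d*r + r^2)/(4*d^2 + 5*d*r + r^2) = (-d + r)/(d + r)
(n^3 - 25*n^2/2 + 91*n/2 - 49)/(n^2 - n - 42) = (n^2 - 11*n/2 + 7)/(n + 6)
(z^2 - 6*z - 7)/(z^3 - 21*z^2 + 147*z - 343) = (z + 1)/(z^2 - 14*z + 49)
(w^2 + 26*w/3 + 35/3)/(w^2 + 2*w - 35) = (w + 5/3)/(w - 5)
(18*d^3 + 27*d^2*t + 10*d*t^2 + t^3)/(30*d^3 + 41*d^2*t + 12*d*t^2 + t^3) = (3*d + t)/(5*d + t)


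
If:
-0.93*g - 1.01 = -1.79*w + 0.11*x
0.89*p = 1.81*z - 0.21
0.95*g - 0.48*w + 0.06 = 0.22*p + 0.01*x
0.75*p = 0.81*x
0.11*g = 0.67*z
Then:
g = 0.24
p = -0.15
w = 0.68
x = -0.14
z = 0.04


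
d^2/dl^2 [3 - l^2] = -2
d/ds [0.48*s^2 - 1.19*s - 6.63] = 0.96*s - 1.19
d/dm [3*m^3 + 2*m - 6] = 9*m^2 + 2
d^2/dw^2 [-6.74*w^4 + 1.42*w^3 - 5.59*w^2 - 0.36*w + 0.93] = -80.88*w^2 + 8.52*w - 11.18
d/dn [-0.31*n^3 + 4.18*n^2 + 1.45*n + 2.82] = -0.93*n^2 + 8.36*n + 1.45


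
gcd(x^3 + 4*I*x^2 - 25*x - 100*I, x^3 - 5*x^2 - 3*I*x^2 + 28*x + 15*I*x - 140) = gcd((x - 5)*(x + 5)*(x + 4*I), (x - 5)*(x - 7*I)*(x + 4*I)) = x^2 + x*(-5 + 4*I) - 20*I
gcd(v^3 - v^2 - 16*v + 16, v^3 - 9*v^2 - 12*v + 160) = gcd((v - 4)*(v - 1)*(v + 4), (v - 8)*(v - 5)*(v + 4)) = v + 4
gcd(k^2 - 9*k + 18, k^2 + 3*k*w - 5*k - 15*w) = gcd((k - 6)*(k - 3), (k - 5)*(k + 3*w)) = 1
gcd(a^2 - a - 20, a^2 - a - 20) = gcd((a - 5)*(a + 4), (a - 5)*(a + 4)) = a^2 - a - 20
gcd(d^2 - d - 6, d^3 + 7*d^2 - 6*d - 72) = d - 3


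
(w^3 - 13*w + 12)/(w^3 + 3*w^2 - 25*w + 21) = (w + 4)/(w + 7)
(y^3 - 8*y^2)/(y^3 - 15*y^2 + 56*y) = y/(y - 7)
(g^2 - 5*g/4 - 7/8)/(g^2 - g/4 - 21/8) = (2*g + 1)/(2*g + 3)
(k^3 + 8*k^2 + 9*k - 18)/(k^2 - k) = k + 9 + 18/k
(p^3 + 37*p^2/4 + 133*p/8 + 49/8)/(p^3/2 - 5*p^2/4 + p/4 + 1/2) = (4*p^2 + 35*p + 49)/(2*(p^2 - 3*p + 2))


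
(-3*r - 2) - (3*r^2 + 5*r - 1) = -3*r^2 - 8*r - 1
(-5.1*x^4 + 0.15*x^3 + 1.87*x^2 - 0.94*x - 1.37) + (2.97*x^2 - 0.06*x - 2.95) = -5.1*x^4 + 0.15*x^3 + 4.84*x^2 - 1.0*x - 4.32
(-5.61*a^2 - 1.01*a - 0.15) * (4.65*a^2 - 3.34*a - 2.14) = -26.0865*a^4 + 14.0409*a^3 + 14.6813*a^2 + 2.6624*a + 0.321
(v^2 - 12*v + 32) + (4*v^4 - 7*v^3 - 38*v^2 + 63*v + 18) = 4*v^4 - 7*v^3 - 37*v^2 + 51*v + 50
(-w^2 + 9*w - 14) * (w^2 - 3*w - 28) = -w^4 + 12*w^3 - 13*w^2 - 210*w + 392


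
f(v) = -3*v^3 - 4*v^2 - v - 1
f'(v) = -9*v^2 - 8*v - 1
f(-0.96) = -1.07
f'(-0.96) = -1.61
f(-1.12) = -0.68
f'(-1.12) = -3.33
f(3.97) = -255.73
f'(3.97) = -174.61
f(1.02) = -9.37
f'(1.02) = -18.52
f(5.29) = -562.33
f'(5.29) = -295.18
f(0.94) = -7.97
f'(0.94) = -16.47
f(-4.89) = 259.03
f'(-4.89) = -177.09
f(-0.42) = -1.06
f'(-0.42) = 0.77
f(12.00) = -5773.00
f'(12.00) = -1393.00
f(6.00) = -799.00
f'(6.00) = -373.00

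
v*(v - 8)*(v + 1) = v^3 - 7*v^2 - 8*v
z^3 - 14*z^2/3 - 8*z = z*(z - 6)*(z + 4/3)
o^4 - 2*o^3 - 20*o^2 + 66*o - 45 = (o - 3)^2*(o - 1)*(o + 5)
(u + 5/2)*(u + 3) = u^2 + 11*u/2 + 15/2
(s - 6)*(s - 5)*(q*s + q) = q*s^3 - 10*q*s^2 + 19*q*s + 30*q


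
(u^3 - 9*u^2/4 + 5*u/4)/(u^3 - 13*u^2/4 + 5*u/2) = (u - 1)/(u - 2)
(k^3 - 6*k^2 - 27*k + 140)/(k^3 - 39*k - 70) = (k - 4)/(k + 2)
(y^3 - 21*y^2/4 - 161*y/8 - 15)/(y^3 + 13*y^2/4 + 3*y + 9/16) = 2*(4*y^2 - 27*y - 40)/(8*y^2 + 14*y + 3)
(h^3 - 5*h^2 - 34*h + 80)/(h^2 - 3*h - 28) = (-h^3 + 5*h^2 + 34*h - 80)/(-h^2 + 3*h + 28)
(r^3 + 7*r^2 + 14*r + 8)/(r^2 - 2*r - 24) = (r^2 + 3*r + 2)/(r - 6)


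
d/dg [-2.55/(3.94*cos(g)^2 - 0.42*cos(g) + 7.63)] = (1.071 - 20.094*cos(g))*sin(g)/(3.94*cos(g)^2 - 0.42*cos(g) + 7.63)^2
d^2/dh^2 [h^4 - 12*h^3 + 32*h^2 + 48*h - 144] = 12*h^2 - 72*h + 64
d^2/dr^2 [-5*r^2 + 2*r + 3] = -10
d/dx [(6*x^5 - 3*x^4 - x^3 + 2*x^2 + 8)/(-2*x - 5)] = (-48*x^5 - 132*x^4 + 64*x^3 + 11*x^2 - 20*x + 16)/(4*x^2 + 20*x + 25)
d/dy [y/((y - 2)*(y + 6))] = (-y^2 - 12)/(y^4 + 8*y^3 - 8*y^2 - 96*y + 144)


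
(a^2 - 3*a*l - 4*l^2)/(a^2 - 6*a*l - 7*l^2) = (a - 4*l)/(a - 7*l)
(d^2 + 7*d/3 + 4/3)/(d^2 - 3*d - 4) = (d + 4/3)/(d - 4)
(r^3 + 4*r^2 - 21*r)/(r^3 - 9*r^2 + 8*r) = (r^2 + 4*r - 21)/(r^2 - 9*r + 8)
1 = 1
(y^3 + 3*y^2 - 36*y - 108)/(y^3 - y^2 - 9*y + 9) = (y^2 - 36)/(y^2 - 4*y + 3)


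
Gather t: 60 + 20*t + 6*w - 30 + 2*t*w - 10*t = t*(2*w + 10) + 6*w + 30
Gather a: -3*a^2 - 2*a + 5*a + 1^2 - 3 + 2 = -3*a^2 + 3*a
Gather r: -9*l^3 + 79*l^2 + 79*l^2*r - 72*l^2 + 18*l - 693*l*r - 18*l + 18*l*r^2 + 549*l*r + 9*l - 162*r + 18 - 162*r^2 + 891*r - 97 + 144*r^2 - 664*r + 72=-9*l^3 + 7*l^2 + 9*l + r^2*(18*l - 18) + r*(79*l^2 - 144*l + 65) - 7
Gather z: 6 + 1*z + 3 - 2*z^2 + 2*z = -2*z^2 + 3*z + 9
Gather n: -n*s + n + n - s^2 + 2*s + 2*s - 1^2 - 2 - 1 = n*(2 - s) - s^2 + 4*s - 4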